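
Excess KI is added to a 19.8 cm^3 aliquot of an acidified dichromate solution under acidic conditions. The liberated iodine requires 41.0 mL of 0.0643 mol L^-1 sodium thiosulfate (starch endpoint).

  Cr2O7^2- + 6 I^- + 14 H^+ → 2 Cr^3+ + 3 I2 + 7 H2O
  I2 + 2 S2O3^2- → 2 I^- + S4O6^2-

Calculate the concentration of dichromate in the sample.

n(S2O3^2-) = 0.0410 × 0.0643 = 2.64 × 10^-3 mol
n(I2) = n(S2O3^2-)/2 = 1.32 × 10^-3 mol
From the 1:3 ratio, n(Cr2O7^2-) in the aliquot = 1/3 × 1.32 × 10^-3 = 4.39 × 10^-4 mol
[Cr2O7^2-] = 4.39 × 10^-4 / 0.0198 = 0.0222 mol/L

0.0222 mol/L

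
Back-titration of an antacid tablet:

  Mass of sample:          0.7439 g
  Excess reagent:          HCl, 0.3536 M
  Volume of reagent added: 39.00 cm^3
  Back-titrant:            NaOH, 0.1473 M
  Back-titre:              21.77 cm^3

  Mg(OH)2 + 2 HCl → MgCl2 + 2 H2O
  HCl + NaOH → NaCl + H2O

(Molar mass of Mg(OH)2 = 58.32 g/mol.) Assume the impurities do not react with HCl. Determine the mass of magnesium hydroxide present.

n(HCl) added = 0.03900 × 0.3536 = 0.01379 mol
n(NaOH) used in back-titration = 0.02177 × 0.1473 = 3.207 × 10^-3 mol
n(HCl) left over = 3.207 × 10^-3 mol (1:1 ratio)
n(HCl) consumed by analyte = 0.01379 − 3.207 × 10^-3 = 0.01058 mol
From the 1:2 ratio, n(Mg(OH)2) = 1/2 × 0.01058 = 5.292 × 10^-3 mol
mass of Mg(OH)2 = 5.292 × 10^-3 × 58.32 = 0.3086 g

0.3086 g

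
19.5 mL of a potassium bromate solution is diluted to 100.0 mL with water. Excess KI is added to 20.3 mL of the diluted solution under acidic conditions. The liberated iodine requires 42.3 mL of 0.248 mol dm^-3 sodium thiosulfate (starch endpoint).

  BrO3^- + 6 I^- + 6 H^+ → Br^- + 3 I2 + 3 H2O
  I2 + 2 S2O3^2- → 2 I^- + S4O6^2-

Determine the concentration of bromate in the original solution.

n(S2O3^2-) = 0.0423 × 0.248 = 0.0105 mol
n(I2) = n(S2O3^2-)/2 = 5.25 × 10^-3 mol
From the 1:3 ratio, n(BrO3^-) in the aliquot = 1/3 × 5.25 × 10^-3 = 1.75 × 10^-3 mol
[BrO3^-]_dilute = 1.75 × 10^-3 / 0.0203 = 0.0861 mol/L
[BrO3^-]_original = 0.0861 × 100.0/19.5 = 0.442 mol/L

0.442 mol/L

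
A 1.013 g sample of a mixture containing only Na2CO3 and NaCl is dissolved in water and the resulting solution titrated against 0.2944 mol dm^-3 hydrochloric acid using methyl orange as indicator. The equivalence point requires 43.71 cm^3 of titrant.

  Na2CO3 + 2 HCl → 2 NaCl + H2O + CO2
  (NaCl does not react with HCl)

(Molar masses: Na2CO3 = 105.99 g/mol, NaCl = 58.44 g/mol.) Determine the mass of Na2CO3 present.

0.6820 g

n(HCl) = 0.04371 × 0.2944 = 0.01287 mol
Let x = n(Na2CO3), y = n(NaCl).
Titrant: 2x = 0.01287;  mass: 105.99x + 58.44y = 1.013
Solving, x = 6.434 × 10^-3 mol, y = 5.665 × 10^-3 mol
mass of Na2CO3 = 6.434 × 10^-3 × 105.99 = 0.6820 g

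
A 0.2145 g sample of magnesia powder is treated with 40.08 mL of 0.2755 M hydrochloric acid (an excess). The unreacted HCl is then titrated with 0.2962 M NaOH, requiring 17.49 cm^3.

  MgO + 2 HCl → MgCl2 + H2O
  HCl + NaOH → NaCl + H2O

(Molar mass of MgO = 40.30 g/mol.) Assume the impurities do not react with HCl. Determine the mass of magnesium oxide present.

n(HCl) added = 0.04008 × 0.2755 = 0.01104 mol
n(NaOH) used in back-titration = 0.01749 × 0.2962 = 5.181 × 10^-3 mol
n(HCl) left over = 5.181 × 10^-3 mol (1:1 ratio)
n(HCl) consumed by analyte = 0.01104 − 5.181 × 10^-3 = 5.862 × 10^-3 mol
From the 1:2 ratio, n(MgO) = 1/2 × 5.862 × 10^-3 = 2.931 × 10^-3 mol
mass of MgO = 2.931 × 10^-3 × 40.30 = 0.1181 g

0.1181 g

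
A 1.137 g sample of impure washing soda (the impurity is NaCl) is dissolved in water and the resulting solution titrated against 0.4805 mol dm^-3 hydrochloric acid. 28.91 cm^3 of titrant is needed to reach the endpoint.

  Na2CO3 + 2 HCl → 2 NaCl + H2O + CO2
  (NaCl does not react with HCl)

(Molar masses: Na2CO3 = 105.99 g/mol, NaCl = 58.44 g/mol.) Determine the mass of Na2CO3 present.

n(HCl) = 0.02891 × 0.4805 = 0.01389 mol
Let x = n(Na2CO3), y = n(NaCl).
Titrant: 2x = 0.01389;  mass: 105.99x + 58.44y = 1.137
Solving, x = 6.946 × 10^-3 mol, y = 6.859 × 10^-3 mol
mass of Na2CO3 = 6.946 × 10^-3 × 105.99 = 0.7362 g

0.7362 g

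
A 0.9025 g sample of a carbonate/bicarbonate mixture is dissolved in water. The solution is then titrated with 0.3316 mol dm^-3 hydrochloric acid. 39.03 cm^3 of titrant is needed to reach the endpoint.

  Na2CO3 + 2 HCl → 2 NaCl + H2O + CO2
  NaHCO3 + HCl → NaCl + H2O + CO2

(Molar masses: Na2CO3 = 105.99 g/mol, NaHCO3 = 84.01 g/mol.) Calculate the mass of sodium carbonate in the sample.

0.3157 g

n(HCl) = 0.03903 × 0.3316 = 0.01294 mol
Let x = n(Na2CO3), y = n(NaHCO3).
Titrant: 2x + 1y = 0.01294;  mass: 105.99x + 84.01y = 0.9025
Solving, x = 2.979 × 10^-3 mol, y = 6.984 × 10^-3 mol
mass of Na2CO3 = 2.979 × 10^-3 × 105.99 = 0.3157 g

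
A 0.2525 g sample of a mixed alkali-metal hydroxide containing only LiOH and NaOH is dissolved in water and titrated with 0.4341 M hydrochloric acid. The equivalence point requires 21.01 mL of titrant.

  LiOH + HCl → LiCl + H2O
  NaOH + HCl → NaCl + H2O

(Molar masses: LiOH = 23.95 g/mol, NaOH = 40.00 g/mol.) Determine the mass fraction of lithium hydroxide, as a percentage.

66.38 %

n(HCl) = 0.02101 × 0.4341 = 9.120 × 10^-3 mol
Let x = n(LiOH), y = n(NaOH).
Titrant: 1x + 1y = 9.120 × 10^-3;  mass: 23.95x + 40.00y = 0.2525
Solving, x = 6.998 × 10^-3 mol, y = 2.122 × 10^-3 mol
mass of LiOH = 6.998 × 10^-3 × 23.95 = 0.1676 g
% LiOH = 0.1676 / 0.2525 × 100 = 66.38 %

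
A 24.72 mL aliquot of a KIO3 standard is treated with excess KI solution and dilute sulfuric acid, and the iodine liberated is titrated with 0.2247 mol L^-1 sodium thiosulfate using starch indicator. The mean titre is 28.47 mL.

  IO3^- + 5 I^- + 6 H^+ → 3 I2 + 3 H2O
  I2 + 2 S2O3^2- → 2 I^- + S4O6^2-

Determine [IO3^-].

0.04313 mol/L

n(S2O3^2-) = 0.02847 × 0.2247 = 6.397 × 10^-3 mol
n(I2) = n(S2O3^2-)/2 = 3.199 × 10^-3 mol
From the 1:3 ratio, n(IO3^-) in the aliquot = 1/3 × 3.199 × 10^-3 = 1.066 × 10^-3 mol
[IO3^-] = 1.066 × 10^-3 / 0.02472 = 0.04313 mol/L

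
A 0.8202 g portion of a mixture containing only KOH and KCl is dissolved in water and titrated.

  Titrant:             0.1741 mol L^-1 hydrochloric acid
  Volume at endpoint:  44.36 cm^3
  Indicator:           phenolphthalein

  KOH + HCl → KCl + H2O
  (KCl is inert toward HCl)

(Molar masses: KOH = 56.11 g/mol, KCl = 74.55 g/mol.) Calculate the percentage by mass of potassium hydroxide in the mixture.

n(HCl) = 0.04436 × 0.1741 = 7.723 × 10^-3 mol
Let x = n(KOH), y = n(KCl).
Titrant: 1x = 7.723 × 10^-3;  mass: 56.11x + 74.55y = 0.8202
Solving, x = 7.723 × 10^-3 mol, y = 5.189 × 10^-3 mol
mass of KOH = 7.723 × 10^-3 × 56.11 = 0.4333 g
% KOH = 0.4333 / 0.8202 × 100 = 52.83 %

52.83 %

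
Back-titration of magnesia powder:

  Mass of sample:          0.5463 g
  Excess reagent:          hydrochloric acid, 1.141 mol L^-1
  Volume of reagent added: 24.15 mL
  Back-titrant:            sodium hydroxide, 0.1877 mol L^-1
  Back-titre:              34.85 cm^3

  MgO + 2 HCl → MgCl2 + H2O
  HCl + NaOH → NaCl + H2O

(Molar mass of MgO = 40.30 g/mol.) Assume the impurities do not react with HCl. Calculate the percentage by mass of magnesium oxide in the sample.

77.51 %

n(HCl) added = 0.02415 × 1.141 = 0.02756 mol
n(NaOH) used in back-titration = 0.03485 × 0.1877 = 6.541 × 10^-3 mol
n(HCl) left over = 6.541 × 10^-3 mol (1:1 ratio)
n(HCl) consumed by analyte = 0.02756 − 6.541 × 10^-3 = 0.02101 mol
From the 1:2 ratio, n(MgO) = 1/2 × 0.02101 = 0.01051 mol
mass of MgO = 0.01051 × 40.30 = 0.4234 g
% MgO = 0.4234 / 0.5463 × 100 = 77.51 %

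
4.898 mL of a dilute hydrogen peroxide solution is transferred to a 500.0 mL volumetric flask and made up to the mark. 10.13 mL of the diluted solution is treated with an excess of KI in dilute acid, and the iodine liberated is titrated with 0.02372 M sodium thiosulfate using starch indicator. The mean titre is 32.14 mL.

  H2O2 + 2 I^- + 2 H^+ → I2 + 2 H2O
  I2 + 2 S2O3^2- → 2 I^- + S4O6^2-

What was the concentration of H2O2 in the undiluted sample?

n(S2O3^2-) = 0.03214 × 0.02372 = 7.624 × 10^-4 mol
n(I2) = n(S2O3^2-)/2 = 3.812 × 10^-4 mol
n(H2O2) in the aliquot = 3.812 × 10^-4 mol (1:1 ratio)
[H2O2]_dilute = 3.812 × 10^-4 / 0.01013 = 0.03763 mol/L
[H2O2]_original = 0.03763 × 500.0/4.898 = 3.841 mol/L

3.841 M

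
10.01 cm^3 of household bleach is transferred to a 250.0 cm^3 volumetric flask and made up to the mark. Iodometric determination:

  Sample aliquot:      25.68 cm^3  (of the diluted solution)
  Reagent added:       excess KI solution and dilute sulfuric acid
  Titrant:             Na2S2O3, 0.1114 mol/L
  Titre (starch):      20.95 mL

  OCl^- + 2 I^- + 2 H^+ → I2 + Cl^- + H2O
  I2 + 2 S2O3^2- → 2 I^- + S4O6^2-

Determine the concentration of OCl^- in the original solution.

1.135 mol/L

n(S2O3^2-) = 0.02095 × 0.1114 = 2.334 × 10^-3 mol
n(I2) = n(S2O3^2-)/2 = 1.167 × 10^-3 mol
n(OCl^-) in the aliquot = 1.167 × 10^-3 mol (1:1 ratio)
[OCl^-]_dilute = 1.167 × 10^-3 / 0.02568 = 0.04544 mol/L
[OCl^-]_original = 0.04544 × 250.0/10.01 = 1.135 mol/L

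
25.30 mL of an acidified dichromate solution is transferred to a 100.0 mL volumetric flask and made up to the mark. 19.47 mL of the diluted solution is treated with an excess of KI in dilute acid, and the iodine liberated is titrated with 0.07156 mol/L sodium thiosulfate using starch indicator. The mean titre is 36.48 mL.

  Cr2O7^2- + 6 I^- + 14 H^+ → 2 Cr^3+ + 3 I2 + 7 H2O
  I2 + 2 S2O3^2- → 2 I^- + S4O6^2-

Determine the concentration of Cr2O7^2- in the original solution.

n(S2O3^2-) = 0.03648 × 0.07156 = 2.611 × 10^-3 mol
n(I2) = n(S2O3^2-)/2 = 1.305 × 10^-3 mol
From the 1:3 ratio, n(Cr2O7^2-) in the aliquot = 1/3 × 1.305 × 10^-3 = 4.351 × 10^-4 mol
[Cr2O7^2-]_dilute = 4.351 × 10^-4 / 0.01947 = 0.02235 mol/L
[Cr2O7^2-]_original = 0.02235 × 100.0/25.30 = 0.08833 mol/L

0.08833 mol/L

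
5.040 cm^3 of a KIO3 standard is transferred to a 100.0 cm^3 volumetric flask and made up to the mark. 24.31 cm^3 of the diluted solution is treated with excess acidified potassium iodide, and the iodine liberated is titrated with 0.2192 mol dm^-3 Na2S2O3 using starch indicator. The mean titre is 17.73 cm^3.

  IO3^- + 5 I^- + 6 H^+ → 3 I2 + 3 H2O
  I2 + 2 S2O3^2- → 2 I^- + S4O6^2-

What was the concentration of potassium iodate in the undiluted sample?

n(S2O3^2-) = 0.01773 × 0.2192 = 3.886 × 10^-3 mol
n(I2) = n(S2O3^2-)/2 = 1.943 × 10^-3 mol
From the 1:3 ratio, n(IO3^-) in the aliquot = 1/3 × 1.943 × 10^-3 = 6.477 × 10^-4 mol
[IO3^-]_dilute = 6.477 × 10^-4 / 0.02431 = 0.02664 mol/L
[IO3^-]_original = 0.02664 × 100.0/5.040 = 0.5287 mol/L

0.5287 mol/L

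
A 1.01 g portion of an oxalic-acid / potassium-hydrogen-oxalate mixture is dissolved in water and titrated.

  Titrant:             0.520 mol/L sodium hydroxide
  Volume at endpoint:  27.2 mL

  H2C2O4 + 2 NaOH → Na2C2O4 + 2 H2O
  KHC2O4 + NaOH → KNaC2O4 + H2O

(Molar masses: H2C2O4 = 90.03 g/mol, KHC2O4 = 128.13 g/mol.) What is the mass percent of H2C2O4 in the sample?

n(NaOH) = 0.0272 × 0.520 = 0.0141 mol
Let x = n(H2C2O4), y = n(KHC2O4).
Titrant: 2x + 1y = 0.0141;  mass: 90.03x + 128.13y = 1.01
Solving, x = 4.83 × 10^-3 mol, y = 4.49 × 10^-3 mol
mass of H2C2O4 = 4.83 × 10^-3 × 90.03 = 0.435 g
% H2C2O4 = 0.435 / 1.01 × 100 = 43.0 %

43.0 %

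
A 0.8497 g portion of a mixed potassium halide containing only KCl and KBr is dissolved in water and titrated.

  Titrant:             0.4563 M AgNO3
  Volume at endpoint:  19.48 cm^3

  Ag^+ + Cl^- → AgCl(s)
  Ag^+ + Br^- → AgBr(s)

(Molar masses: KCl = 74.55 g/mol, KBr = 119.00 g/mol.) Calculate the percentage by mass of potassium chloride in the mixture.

41.07 %

n(AgNO3) = 0.01948 × 0.4563 = 8.889 × 10^-3 mol
Let x = n(KCl), y = n(KBr).
Titrant: 1x + 1y = 8.889 × 10^-3;  mass: 74.55x + 119.00y = 0.8497
Solving, x = 4.681 × 10^-3 mol, y = 4.208 × 10^-3 mol
mass of KCl = 4.681 × 10^-3 × 74.55 = 0.3489 g
% KCl = 0.3489 / 0.8497 × 100 = 41.07 %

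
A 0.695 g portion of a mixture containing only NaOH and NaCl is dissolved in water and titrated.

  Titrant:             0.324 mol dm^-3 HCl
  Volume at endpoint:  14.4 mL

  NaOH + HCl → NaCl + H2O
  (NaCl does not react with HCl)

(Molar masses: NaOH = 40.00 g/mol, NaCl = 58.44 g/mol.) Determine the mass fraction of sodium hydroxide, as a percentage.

26.9 %

n(HCl) = 0.0144 × 0.324 = 4.67 × 10^-3 mol
Let x = n(NaOH), y = n(NaCl).
Titrant: 1x = 4.67 × 10^-3;  mass: 40.00x + 58.44y = 0.695
Solving, x = 4.67 × 10^-3 mol, y = 8.70 × 10^-3 mol
mass of NaOH = 4.67 × 10^-3 × 40.00 = 0.187 g
% NaOH = 0.187 / 0.695 × 100 = 26.9 %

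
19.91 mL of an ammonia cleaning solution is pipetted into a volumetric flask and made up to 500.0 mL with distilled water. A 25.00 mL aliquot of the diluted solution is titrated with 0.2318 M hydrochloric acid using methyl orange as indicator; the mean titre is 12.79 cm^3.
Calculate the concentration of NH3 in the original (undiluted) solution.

NH3 + HCl → NH4Cl
n(HCl) = 0.01279 × 0.2318 = 2.965 × 10^-3 mol
n(NH3) in the aliquot = 2.965 × 10^-3 mol (1:1 ratio)
[NH3]_dilute = 2.965 × 10^-3 / 0.02500 = 0.1186 mol/L
Dilution factor = 500.0 / 19.91 = 25.11
[NH3]_stock = 0.1186 × 25.11 = 2.978 mol/L

2.978 M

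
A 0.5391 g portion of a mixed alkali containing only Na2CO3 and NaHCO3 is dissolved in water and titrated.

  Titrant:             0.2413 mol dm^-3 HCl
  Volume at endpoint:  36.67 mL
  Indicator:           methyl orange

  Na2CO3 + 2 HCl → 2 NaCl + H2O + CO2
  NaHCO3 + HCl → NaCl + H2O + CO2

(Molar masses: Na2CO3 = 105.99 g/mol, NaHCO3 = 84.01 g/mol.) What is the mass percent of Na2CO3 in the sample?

n(HCl) = 0.03667 × 0.2413 = 8.848 × 10^-3 mol
Let x = n(Na2CO3), y = n(NaHCO3).
Titrant: 2x + 1y = 8.848 × 10^-3;  mass: 105.99x + 84.01y = 0.5391
Solving, x = 3.293 × 10^-3 mol, y = 2.263 × 10^-3 mol
mass of Na2CO3 = 3.293 × 10^-3 × 105.99 = 0.3490 g
% Na2CO3 = 0.3490 / 0.5391 × 100 = 64.74 %

64.74 %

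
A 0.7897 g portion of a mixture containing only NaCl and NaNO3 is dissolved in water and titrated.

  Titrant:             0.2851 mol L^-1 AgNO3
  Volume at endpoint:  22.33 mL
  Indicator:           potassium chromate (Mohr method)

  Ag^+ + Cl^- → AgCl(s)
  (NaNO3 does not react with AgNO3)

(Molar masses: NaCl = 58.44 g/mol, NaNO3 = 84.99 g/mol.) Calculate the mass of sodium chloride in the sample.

n(AgNO3) = 0.02233 × 0.2851 = 6.366 × 10^-3 mol
Let x = n(NaCl), y = n(NaNO3).
Titrant: 1x = 6.366 × 10^-3;  mass: 58.44x + 84.99y = 0.7897
Solving, x = 6.366 × 10^-3 mol, y = 4.914 × 10^-3 mol
mass of NaCl = 6.366 × 10^-3 × 58.44 = 0.3720 g

0.3720 g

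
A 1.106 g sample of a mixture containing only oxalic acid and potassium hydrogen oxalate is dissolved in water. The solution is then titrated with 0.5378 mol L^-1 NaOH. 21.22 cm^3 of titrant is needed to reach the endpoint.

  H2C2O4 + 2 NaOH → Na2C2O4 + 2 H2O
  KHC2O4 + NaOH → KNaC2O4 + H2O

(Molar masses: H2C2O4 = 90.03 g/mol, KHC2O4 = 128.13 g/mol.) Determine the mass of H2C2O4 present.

0.1929 g

n(NaOH) = 0.02122 × 0.5378 = 0.01141 mol
Let x = n(H2C2O4), y = n(KHC2O4).
Titrant: 2x + 1y = 0.01141;  mass: 90.03x + 128.13y = 1.106
Solving, x = 2.143 × 10^-3 mol, y = 7.126 × 10^-3 mol
mass of H2C2O4 = 2.143 × 10^-3 × 90.03 = 0.1929 g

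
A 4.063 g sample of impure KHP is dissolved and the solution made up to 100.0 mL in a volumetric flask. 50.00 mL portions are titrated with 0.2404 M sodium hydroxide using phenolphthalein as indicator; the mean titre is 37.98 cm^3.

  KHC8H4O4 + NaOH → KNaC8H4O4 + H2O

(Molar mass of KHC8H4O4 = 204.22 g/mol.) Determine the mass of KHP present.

3.729 g

n(NaOH) per titration = 0.03798 × 0.2404 = 9.130 × 10^-3 mol
n(KHC8H4O4) in each aliquot = 9.130 × 10^-3 mol (1:1 ratio)
n(KHC8H4O4) in the whole flask = 9.130 × 10^-3 × 100.0/50.00 = 0.01826 mol
mass of KHC8H4O4 = 0.01826 × 204.22 = 3.729 g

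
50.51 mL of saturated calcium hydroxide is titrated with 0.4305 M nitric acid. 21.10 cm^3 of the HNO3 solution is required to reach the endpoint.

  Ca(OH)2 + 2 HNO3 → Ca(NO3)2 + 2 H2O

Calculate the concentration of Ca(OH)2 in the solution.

0.08992 M

n(HNO3) = 0.02110 L × 0.4305 mol/L = 9.084 × 10^-3 mol
From the 1:2 mole ratio, n(Ca(OH)2) = 1/2 × 9.084 × 10^-3 = 4.542 × 10^-3 mol
[Ca(OH)2] = 4.542 × 10^-3 mol / 0.05051 L = 0.08992 mol/L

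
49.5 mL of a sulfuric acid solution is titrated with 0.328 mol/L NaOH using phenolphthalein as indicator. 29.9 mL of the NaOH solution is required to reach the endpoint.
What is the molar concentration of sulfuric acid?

0.0991 mol/L

H2SO4 + 2 NaOH → Na2SO4 + 2 H2O
n(NaOH) = 0.0299 L × 0.328 mol/L = 9.81 × 10^-3 mol
From the 1:2 mole ratio, n(H2SO4) = 1/2 × 9.81 × 10^-3 = 4.90 × 10^-3 mol
[H2SO4] = 4.90 × 10^-3 mol / 0.0495 L = 0.0991 mol/L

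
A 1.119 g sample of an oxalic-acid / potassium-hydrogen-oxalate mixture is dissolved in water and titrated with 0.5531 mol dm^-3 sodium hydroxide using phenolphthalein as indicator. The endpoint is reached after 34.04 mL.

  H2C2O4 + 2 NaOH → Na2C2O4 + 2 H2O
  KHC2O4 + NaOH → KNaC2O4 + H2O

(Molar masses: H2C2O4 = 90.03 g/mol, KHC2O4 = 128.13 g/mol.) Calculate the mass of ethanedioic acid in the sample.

0.7005 g

n(NaOH) = 0.03404 × 0.5531 = 0.01883 mol
Let x = n(H2C2O4), y = n(KHC2O4).
Titrant: 2x + 1y = 0.01883;  mass: 90.03x + 128.13y = 1.119
Solving, x = 7.781 × 10^-3 mol, y = 3.266 × 10^-3 mol
mass of H2C2O4 = 7.781 × 10^-3 × 90.03 = 0.7005 g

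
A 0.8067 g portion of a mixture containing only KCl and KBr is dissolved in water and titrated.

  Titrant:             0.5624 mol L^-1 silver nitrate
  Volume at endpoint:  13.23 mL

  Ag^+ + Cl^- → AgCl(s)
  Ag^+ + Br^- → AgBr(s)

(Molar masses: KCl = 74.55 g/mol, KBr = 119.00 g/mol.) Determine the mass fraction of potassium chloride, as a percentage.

n(AgNO3) = 0.01323 × 0.5624 = 7.441 × 10^-3 mol
Let x = n(KCl), y = n(KBr).
Titrant: 1x + 1y = 7.441 × 10^-3;  mass: 74.55x + 119.00y = 0.8067
Solving, x = 1.771 × 10^-3 mol, y = 5.669 × 10^-3 mol
mass of KCl = 1.771 × 10^-3 × 74.55 = 0.1320 g
% KCl = 0.1320 / 0.8067 × 100 = 16.37 %

16.37 %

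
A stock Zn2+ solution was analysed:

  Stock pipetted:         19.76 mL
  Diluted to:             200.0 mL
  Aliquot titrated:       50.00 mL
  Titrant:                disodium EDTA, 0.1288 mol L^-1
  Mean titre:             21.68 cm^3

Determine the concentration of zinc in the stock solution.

0.5653 mol/L

Zn^2+ + EDTA^4- → [Zn(EDTA)]^2-
n(EDTA) = 0.02168 × 0.1288 = 2.792 × 10^-3 mol
n(Zn2+) in the aliquot = 2.792 × 10^-3 mol (1:1 ratio)
[Zn2+]_dilute = 2.792 × 10^-3 / 0.05000 = 0.05585 mol/L
Dilution factor = 200.0 / 19.76 = 10.12
[Zn2+]_stock = 0.05585 × 10.12 = 0.5653 mol/L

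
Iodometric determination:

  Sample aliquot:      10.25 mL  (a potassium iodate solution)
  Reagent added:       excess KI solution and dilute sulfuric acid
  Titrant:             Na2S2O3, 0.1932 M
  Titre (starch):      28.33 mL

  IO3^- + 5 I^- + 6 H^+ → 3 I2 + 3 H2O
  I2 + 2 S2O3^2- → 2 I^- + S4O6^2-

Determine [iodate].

0.08900 M

n(S2O3^2-) = 0.02833 × 0.1932 = 5.473 × 10^-3 mol
n(I2) = n(S2O3^2-)/2 = 2.737 × 10^-3 mol
From the 1:3 ratio, n(IO3^-) in the aliquot = 1/3 × 2.737 × 10^-3 = 9.122 × 10^-4 mol
[IO3^-] = 9.122 × 10^-4 / 0.01025 = 0.08900 mol/L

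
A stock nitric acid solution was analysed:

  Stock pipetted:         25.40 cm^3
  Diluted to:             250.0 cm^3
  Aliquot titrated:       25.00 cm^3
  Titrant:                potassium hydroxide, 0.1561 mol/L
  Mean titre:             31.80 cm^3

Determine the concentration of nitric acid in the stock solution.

1.954 mol/L

HNO3 + KOH → KNO3 + H2O
n(KOH) = 0.03180 × 0.1561 = 4.964 × 10^-3 mol
n(HNO3) in the aliquot = 4.964 × 10^-3 mol (1:1 ratio)
[HNO3]_dilute = 4.964 × 10^-3 / 0.02500 = 0.1986 mol/L
Dilution factor = 250.0 / 25.40 = 9.843
[HNO3]_stock = 0.1986 × 9.843 = 1.954 mol/L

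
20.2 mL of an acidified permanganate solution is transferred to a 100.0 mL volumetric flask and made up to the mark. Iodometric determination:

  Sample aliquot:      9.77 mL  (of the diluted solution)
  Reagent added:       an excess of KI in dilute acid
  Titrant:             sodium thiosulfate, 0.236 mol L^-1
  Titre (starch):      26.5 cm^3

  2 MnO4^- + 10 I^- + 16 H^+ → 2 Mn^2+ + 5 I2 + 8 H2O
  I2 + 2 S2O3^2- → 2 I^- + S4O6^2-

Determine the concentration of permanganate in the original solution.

n(S2O3^2-) = 0.0265 × 0.236 = 6.25 × 10^-3 mol
n(I2) = n(S2O3^2-)/2 = 3.13 × 10^-3 mol
From the 2:5 ratio, n(MnO4^-) in the aliquot = 2/5 × 3.13 × 10^-3 = 1.25 × 10^-3 mol
[MnO4^-]_dilute = 1.25 × 10^-3 / 0.00977 = 0.128 mol/L
[MnO4^-]_original = 0.128 × 100.0/20.2 = 0.634 mol/L

0.634 mol/L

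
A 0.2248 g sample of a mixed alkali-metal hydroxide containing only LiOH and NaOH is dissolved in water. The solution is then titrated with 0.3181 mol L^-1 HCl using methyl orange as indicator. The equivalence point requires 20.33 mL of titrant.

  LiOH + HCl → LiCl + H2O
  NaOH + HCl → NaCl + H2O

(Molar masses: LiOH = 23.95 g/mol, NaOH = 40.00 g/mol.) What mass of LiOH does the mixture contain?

0.05055 g

n(HCl) = 0.02033 × 0.3181 = 6.467 × 10^-3 mol
Let x = n(LiOH), y = n(NaOH).
Titrant: 1x + 1y = 6.467 × 10^-3;  mass: 23.95x + 40.00y = 0.2248
Solving, x = 2.111 × 10^-3 mol, y = 4.356 × 10^-3 mol
mass of LiOH = 2.111 × 10^-3 × 23.95 = 0.05055 g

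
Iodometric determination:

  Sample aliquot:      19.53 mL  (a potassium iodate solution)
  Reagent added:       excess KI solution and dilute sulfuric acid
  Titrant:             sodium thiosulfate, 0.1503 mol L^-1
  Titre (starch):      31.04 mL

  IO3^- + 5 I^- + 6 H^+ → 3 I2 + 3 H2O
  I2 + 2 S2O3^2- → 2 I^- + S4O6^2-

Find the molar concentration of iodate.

n(S2O3^2-) = 0.03104 × 0.1503 = 4.665 × 10^-3 mol
n(I2) = n(S2O3^2-)/2 = 2.333 × 10^-3 mol
From the 1:3 ratio, n(IO3^-) in the aliquot = 1/3 × 2.333 × 10^-3 = 7.776 × 10^-4 mol
[IO3^-] = 7.776 × 10^-4 / 0.01953 = 0.03981 mol/L

0.03981 mol/L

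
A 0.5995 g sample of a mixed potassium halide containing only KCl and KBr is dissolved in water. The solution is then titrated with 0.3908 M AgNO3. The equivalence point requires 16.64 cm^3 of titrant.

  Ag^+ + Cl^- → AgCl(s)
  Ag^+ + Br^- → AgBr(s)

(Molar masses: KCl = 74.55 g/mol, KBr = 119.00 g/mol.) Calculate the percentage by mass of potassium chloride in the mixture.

n(AgNO3) = 0.01664 × 0.3908 = 6.503 × 10^-3 mol
Let x = n(KCl), y = n(KBr).
Titrant: 1x + 1y = 6.503 × 10^-3;  mass: 74.55x + 119.00y = 0.5995
Solving, x = 3.922 × 10^-3 mol, y = 2.581 × 10^-3 mol
mass of KCl = 3.922 × 10^-3 × 74.55 = 0.2924 g
% KCl = 0.2924 / 0.5995 × 100 = 48.78 %

48.78 %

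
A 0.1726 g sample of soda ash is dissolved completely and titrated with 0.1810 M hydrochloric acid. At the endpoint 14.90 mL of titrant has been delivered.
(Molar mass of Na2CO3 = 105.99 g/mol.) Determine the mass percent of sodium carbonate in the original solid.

Na2CO3 + 2 HCl → 2 NaCl + H2O + CO2
n(HCl) = 0.01490 L × 0.1810 mol/L = 2.697 × 10^-3 mol
From the 1:2 ratio, n(Na2CO3) = 1/2 × 2.697 × 10^-3 = 1.348 × 10^-3 mol
mass of Na2CO3 = 1.348 × 10^-3 × 105.99 g/mol = 0.1429 g
% Na2CO3 = 0.1429 / 0.1726 × 100 = 82.81 %

82.81 %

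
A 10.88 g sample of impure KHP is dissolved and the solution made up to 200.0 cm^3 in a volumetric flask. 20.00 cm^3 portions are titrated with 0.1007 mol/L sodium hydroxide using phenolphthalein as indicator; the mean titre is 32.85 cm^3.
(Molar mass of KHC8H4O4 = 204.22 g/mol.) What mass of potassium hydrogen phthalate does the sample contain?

KHC8H4O4 + NaOH → KNaC8H4O4 + H2O
n(NaOH) per titration = 0.03285 × 0.1007 = 3.308 × 10^-3 mol
n(KHC8H4O4) in each aliquot = 3.308 × 10^-3 mol (1:1 ratio)
n(KHC8H4O4) in the whole flask = 3.308 × 10^-3 × 200.0/20.00 = 0.03308 mol
mass of KHC8H4O4 = 0.03308 × 204.22 = 6.756 g

6.756 g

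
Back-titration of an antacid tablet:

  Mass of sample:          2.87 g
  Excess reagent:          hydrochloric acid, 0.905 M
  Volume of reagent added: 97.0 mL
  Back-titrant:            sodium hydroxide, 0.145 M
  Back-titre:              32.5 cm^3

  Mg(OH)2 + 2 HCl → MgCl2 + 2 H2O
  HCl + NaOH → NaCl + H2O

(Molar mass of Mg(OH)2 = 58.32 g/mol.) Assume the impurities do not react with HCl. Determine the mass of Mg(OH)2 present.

n(HCl) added = 0.0970 × 0.905 = 0.0878 mol
n(NaOH) used in back-titration = 0.0325 × 0.145 = 4.71 × 10^-3 mol
n(HCl) left over = 4.71 × 10^-3 mol (1:1 ratio)
n(HCl) consumed by analyte = 0.0878 − 4.71 × 10^-3 = 0.0831 mol
From the 1:2 ratio, n(Mg(OH)2) = 1/2 × 0.0831 = 0.0415 mol
mass of Mg(OH)2 = 0.0415 × 58.32 = 2.42 g

2.42 g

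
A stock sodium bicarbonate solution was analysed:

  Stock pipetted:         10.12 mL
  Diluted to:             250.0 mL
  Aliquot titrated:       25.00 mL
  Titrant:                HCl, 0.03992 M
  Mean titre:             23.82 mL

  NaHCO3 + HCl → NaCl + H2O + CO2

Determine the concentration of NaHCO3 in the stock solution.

n(HCl) = 0.02382 × 0.03992 = 9.509 × 10^-4 mol
n(NaHCO3) in the aliquot = 9.509 × 10^-4 mol (1:1 ratio)
[NaHCO3]_dilute = 9.509 × 10^-4 / 0.02500 = 0.03804 mol/L
Dilution factor = 250.0 / 10.12 = 24.70
[NaHCO3]_stock = 0.03804 × 24.70 = 0.9396 mol/L

0.9396 M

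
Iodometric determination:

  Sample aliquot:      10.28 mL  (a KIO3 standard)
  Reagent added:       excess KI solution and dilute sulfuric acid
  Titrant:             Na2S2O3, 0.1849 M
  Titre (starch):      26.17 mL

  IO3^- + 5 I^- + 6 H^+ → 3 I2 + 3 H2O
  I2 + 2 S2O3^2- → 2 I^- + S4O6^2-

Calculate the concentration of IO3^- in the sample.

0.07845 M

n(S2O3^2-) = 0.02617 × 0.1849 = 4.839 × 10^-3 mol
n(I2) = n(S2O3^2-)/2 = 2.419 × 10^-3 mol
From the 1:3 ratio, n(IO3^-) in the aliquot = 1/3 × 2.419 × 10^-3 = 8.065 × 10^-4 mol
[IO3^-] = 8.065 × 10^-4 / 0.01028 = 0.07845 mol/L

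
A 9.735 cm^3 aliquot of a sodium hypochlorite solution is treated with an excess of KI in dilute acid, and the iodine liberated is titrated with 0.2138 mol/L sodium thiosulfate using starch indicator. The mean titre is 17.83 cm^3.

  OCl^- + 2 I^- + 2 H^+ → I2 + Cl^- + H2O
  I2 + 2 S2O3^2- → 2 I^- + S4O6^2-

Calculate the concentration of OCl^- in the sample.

n(S2O3^2-) = 0.01783 × 0.2138 = 3.812 × 10^-3 mol
n(I2) = n(S2O3^2-)/2 = 1.906 × 10^-3 mol
n(OCl^-) in the aliquot = 1.906 × 10^-3 mol (1:1 ratio)
[OCl^-] = 1.906 × 10^-3 / 0.009735 = 0.1958 mol/L

0.1958 mol/L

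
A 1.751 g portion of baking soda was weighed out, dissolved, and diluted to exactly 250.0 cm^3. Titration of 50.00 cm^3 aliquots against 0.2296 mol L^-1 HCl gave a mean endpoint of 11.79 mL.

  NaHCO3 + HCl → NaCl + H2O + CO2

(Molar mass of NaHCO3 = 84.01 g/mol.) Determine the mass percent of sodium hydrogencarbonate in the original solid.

64.94 %

n(HCl) per titration = 0.01179 × 0.2296 = 2.707 × 10^-3 mol
n(NaHCO3) in each aliquot = 2.707 × 10^-3 mol (1:1 ratio)
n(NaHCO3) in the whole flask = 2.707 × 10^-3 × 250.0/50.00 = 0.01353 mol
mass of NaHCO3 = 0.01353 × 84.01 = 1.137 g
% NaHCO3 = 1.137 / 1.751 × 100 = 64.94 %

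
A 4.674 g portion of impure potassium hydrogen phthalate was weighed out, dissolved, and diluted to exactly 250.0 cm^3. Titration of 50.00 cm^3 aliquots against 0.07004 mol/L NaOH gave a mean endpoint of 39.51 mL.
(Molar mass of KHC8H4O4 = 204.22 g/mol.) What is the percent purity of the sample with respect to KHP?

60.46 %

KHC8H4O4 + NaOH → KNaC8H4O4 + H2O
n(NaOH) per titration = 0.03951 × 0.07004 = 2.767 × 10^-3 mol
n(KHC8H4O4) in each aliquot = 2.767 × 10^-3 mol (1:1 ratio)
n(KHC8H4O4) in the whole flask = 2.767 × 10^-3 × 250.0/50.00 = 0.01384 mol
mass of KHC8H4O4 = 0.01384 × 204.22 = 2.826 g
% KHC8H4O4 = 2.826 / 4.674 × 100 = 60.46 %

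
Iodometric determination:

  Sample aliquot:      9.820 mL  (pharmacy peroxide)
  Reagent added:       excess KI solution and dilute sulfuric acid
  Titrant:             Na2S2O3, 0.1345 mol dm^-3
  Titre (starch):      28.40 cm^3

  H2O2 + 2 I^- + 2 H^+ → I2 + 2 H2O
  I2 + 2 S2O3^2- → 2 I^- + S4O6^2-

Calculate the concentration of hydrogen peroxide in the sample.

0.1945 mol/L

n(S2O3^2-) = 0.02840 × 0.1345 = 3.820 × 10^-3 mol
n(I2) = n(S2O3^2-)/2 = 1.910 × 10^-3 mol
n(H2O2) in the aliquot = 1.910 × 10^-3 mol (1:1 ratio)
[H2O2] = 1.910 × 10^-3 / 0.009820 = 0.1945 mol/L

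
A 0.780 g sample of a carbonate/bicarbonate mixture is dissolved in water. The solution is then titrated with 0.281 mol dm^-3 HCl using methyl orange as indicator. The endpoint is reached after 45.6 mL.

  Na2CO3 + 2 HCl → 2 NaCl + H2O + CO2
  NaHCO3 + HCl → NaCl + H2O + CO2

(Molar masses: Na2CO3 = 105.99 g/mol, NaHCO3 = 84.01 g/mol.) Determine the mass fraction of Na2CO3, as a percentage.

n(HCl) = 0.0456 × 0.281 = 0.0128 mol
Let x = n(Na2CO3), y = n(NaHCO3).
Titrant: 2x + 1y = 0.0128;  mass: 105.99x + 84.01y = 0.780
Solving, x = 4.78 × 10^-3 mol, y = 3.25 × 10^-3 mol
mass of Na2CO3 = 4.78 × 10^-3 × 105.99 = 0.507 g
% Na2CO3 = 0.507 / 0.780 × 100 = 64.9 %

64.9 %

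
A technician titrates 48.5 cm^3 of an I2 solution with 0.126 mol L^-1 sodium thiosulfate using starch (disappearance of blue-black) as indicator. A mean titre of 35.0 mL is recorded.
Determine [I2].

0.0455 mol/L

I2 + 2 S2O3^2- → 2 I^- + S4O6^2-
n(Na2S2O3) = 0.0350 L × 0.126 mol/L = 4.41 × 10^-3 mol
From the 1:2 mole ratio, n(I2) = 1/2 × 4.41 × 10^-3 = 2.21 × 10^-3 mol
[I2] = 2.21 × 10^-3 mol / 0.0485 L = 0.0455 mol/L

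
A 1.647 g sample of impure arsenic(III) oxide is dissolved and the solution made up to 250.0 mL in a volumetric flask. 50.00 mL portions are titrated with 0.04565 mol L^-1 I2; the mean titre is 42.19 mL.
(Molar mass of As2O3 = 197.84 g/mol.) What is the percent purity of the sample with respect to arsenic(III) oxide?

57.84 %

As2O3 + 2 I2 + 2 H2O → As2O5 + 4 HI
n(I2) per titration = 0.04219 × 0.04565 = 1.926 × 10^-3 mol
From the 1:2 ratio, n(As2O3) in each aliquot = 1/2 × 1.926 × 10^-3 = 9.630 × 10^-4 mol
n(As2O3) in the whole flask = 9.630 × 10^-4 × 250.0/50.00 = 4.815 × 10^-3 mol
mass of As2O3 = 4.815 × 10^-3 × 197.84 = 0.9526 g
% As2O3 = 0.9526 / 1.647 × 100 = 57.84 %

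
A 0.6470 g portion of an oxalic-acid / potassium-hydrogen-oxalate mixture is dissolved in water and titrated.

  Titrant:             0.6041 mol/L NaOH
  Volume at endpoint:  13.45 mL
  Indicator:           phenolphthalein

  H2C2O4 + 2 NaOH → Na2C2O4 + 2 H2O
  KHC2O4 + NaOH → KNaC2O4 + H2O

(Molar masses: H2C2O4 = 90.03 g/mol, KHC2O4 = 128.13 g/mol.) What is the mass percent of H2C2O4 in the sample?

32.99 %

n(NaOH) = 0.01345 × 0.6041 = 8.125 × 10^-3 mol
Let x = n(H2C2O4), y = n(KHC2O4).
Titrant: 2x + 1y = 8.125 × 10^-3;  mass: 90.03x + 128.13y = 0.6470
Solving, x = 2.371 × 10^-3 mol, y = 3.384 × 10^-3 mol
mass of H2C2O4 = 2.371 × 10^-3 × 90.03 = 0.2134 g
% H2C2O4 = 0.2134 / 0.6470 × 100 = 32.99 %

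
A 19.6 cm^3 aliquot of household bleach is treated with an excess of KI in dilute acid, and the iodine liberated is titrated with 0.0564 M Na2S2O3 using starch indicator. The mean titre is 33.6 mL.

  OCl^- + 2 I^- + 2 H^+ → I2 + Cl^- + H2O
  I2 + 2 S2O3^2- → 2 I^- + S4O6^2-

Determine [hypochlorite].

n(S2O3^2-) = 0.0336 × 0.0564 = 1.90 × 10^-3 mol
n(I2) = n(S2O3^2-)/2 = 9.48 × 10^-4 mol
n(OCl^-) in the aliquot = 9.48 × 10^-4 mol (1:1 ratio)
[OCl^-] = 9.48 × 10^-4 / 0.0196 = 0.0483 mol/L

0.0483 M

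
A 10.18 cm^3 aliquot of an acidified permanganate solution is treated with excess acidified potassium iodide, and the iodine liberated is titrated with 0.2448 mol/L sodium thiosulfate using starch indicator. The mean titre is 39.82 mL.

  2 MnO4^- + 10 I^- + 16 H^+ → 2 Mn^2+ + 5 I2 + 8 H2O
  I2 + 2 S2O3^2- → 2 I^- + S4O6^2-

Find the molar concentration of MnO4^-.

0.1915 mol/L

n(S2O3^2-) = 0.03982 × 0.2448 = 9.748 × 10^-3 mol
n(I2) = n(S2O3^2-)/2 = 4.874 × 10^-3 mol
From the 2:5 ratio, n(MnO4^-) in the aliquot = 2/5 × 4.874 × 10^-3 = 1.950 × 10^-3 mol
[MnO4^-] = 1.950 × 10^-3 / 0.01018 = 0.1915 mol/L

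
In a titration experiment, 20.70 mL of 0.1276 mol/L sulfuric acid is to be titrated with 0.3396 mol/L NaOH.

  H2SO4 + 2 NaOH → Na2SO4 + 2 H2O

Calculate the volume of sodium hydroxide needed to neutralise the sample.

15.56 mL

n(H2SO4) = 0.02070 L × 0.1276 mol/L = 2.641 × 10^-3 mol
From the 2:1 stoichiometry, n(NaOH) = 2/1 × 2.641 × 10^-3 = 5.283 × 10^-3 mol
V(NaOH) = 5.283 × 10^-3 mol / 0.3396 mol/L = 0.01556 L = 15.56 mL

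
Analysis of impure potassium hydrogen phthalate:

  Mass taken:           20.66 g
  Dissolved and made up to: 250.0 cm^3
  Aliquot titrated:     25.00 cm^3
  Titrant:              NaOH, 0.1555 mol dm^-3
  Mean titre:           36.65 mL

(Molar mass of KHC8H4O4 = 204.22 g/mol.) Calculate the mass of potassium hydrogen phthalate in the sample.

KHC8H4O4 + NaOH → KNaC8H4O4 + H2O
n(NaOH) per titration = 0.03665 × 0.1555 = 5.699 × 10^-3 mol
n(KHC8H4O4) in each aliquot = 5.699 × 10^-3 mol (1:1 ratio)
n(KHC8H4O4) in the whole flask = 5.699 × 10^-3 × 250.0/25.00 = 0.05699 mol
mass of KHC8H4O4 = 0.05699 × 204.22 = 11.64 g

11.64 g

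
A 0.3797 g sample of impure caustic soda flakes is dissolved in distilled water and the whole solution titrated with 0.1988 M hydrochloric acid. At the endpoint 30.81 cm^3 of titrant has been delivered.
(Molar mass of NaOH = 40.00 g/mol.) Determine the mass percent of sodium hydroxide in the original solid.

64.52 %

NaOH + HCl → NaCl + H2O
n(HCl) = 0.03081 L × 0.1988 mol/L = 6.125 × 10^-3 mol
n(NaOH) = 6.125 × 10^-3 mol (1:1 ratio)
mass of NaOH = 6.125 × 10^-3 × 40.00 g/mol = 0.2450 g
% NaOH = 0.2450 / 0.3797 × 100 = 64.52 %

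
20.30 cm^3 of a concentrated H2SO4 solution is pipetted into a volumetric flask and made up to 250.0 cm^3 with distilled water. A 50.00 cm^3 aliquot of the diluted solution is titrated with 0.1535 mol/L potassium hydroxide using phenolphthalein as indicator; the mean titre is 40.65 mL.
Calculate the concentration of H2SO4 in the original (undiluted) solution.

H2SO4 + 2 KOH → K2SO4 + 2 H2O
n(KOH) = 0.04065 × 0.1535 = 6.240 × 10^-3 mol
From the 1:2 ratio, n(H2SO4) in the aliquot = 1/2 × 6.240 × 10^-3 = 3.120 × 10^-3 mol
[H2SO4]_dilute = 3.120 × 10^-3 / 0.05000 = 0.06240 mol/L
Dilution factor = 250.0 / 20.30 = 12.32
[H2SO4]_stock = 0.06240 × 12.32 = 0.7684 mol/L

0.7684 mol/L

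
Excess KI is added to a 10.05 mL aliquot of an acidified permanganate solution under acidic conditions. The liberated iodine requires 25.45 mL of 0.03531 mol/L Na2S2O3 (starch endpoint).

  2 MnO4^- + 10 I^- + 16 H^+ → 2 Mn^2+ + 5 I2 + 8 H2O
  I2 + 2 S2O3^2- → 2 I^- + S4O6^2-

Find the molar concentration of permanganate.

0.01788 mol/L

n(S2O3^2-) = 0.02545 × 0.03531 = 8.986 × 10^-4 mol
n(I2) = n(S2O3^2-)/2 = 4.493 × 10^-4 mol
From the 2:5 ratio, n(MnO4^-) in the aliquot = 2/5 × 4.493 × 10^-4 = 1.797 × 10^-4 mol
[MnO4^-] = 1.797 × 10^-4 / 0.01005 = 0.01788 mol/L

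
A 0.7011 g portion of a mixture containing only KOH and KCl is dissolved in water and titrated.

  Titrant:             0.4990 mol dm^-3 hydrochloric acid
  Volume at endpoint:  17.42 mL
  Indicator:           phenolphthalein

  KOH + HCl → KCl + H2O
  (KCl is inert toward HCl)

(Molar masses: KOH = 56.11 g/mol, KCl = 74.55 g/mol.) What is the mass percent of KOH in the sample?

n(HCl) = 0.01742 × 0.4990 = 8.693 × 10^-3 mol
Let x = n(KOH), y = n(KCl).
Titrant: 1x = 8.693 × 10^-3;  mass: 56.11x + 74.55y = 0.7011
Solving, x = 8.693 × 10^-3 mol, y = 2.862 × 10^-3 mol
mass of KOH = 8.693 × 10^-3 × 56.11 = 0.4877 g
% KOH = 0.4877 / 0.7011 × 100 = 69.57 %

69.57 %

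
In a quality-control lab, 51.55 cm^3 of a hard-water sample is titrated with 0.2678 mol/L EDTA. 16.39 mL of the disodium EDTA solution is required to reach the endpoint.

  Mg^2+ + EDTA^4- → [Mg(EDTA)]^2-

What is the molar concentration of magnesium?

n(EDTA) = 0.01639 L × 0.2678 mol/L = 4.389 × 10^-3 mol
n(Mg2+) = 4.389 × 10^-3 mol (1:1 mole ratio)
[Mg2+] = 4.389 × 10^-3 mol / 0.05155 L = 0.08515 mol/L

0.08515 mol/L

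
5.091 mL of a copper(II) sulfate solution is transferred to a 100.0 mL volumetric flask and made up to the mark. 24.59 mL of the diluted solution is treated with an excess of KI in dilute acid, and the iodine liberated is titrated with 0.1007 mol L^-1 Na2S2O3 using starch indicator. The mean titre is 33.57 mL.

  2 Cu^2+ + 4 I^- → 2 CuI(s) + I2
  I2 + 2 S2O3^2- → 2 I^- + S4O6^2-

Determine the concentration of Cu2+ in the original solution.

n(S2O3^2-) = 0.03357 × 0.1007 = 3.380 × 10^-3 mol
n(I2) = n(S2O3^2-)/2 = 1.690 × 10^-3 mol
From the 2:1 ratio, n(Cu2+) in the aliquot = 2/1 × 1.690 × 10^-3 = 3.380 × 10^-3 mol
[Cu2+]_dilute = 3.380 × 10^-3 / 0.02459 = 0.1375 mol/L
[Cu2+]_original = 0.1375 × 100.0/5.091 = 2.700 mol/L

2.700 mol/L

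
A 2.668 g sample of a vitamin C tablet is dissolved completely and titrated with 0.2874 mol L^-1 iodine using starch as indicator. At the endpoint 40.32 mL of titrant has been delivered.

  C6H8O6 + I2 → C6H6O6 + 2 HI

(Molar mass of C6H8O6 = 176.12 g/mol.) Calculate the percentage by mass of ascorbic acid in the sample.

76.49 %

n(I2) = 0.04032 L × 0.2874 mol/L = 0.01159 mol
n(C6H8O6) = 0.01159 mol (1:1 ratio)
mass of C6H8O6 = 0.01159 × 176.12 g/mol = 2.041 g
% C6H8O6 = 2.041 / 2.668 × 100 = 76.49 %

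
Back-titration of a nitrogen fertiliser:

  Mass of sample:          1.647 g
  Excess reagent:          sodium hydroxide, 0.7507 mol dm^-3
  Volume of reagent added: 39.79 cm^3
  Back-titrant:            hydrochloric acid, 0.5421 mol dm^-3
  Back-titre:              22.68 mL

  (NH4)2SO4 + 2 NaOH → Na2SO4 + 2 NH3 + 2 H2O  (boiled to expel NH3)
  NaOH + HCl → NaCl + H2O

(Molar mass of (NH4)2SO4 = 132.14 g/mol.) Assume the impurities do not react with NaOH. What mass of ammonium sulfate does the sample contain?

n(NaOH) added = 0.03979 × 0.7507 = 0.02987 mol
n(HCl) used in back-titration = 0.02268 × 0.5421 = 0.01229 mol
n(NaOH) left over = 0.01229 mol (1:1 ratio)
n(NaOH) consumed by analyte = 0.02987 − 0.01229 = 0.01758 mol
From the 1:2 ratio, n((NH4)2SO4) = 1/2 × 0.01758 = 8.788 × 10^-3 mol
mass of (NH4)2SO4 = 8.788 × 10^-3 × 132.14 = 1.161 g

1.161 g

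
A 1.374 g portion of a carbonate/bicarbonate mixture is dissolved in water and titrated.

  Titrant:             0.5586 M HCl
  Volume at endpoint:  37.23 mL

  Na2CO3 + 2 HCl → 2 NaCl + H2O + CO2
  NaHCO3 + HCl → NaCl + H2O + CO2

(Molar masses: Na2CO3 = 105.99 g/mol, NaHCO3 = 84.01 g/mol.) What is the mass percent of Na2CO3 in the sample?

46.40 %

n(HCl) = 0.03723 × 0.5586 = 0.02080 mol
Let x = n(Na2CO3), y = n(NaHCO3).
Titrant: 2x + 1y = 0.02080;  mass: 105.99x + 84.01y = 1.374
Solving, x = 6.015 × 10^-3 mol, y = 8.766 × 10^-3 mol
mass of Na2CO3 = 6.015 × 10^-3 × 105.99 = 0.6376 g
% Na2CO3 = 0.6376 / 1.374 × 100 = 46.40 %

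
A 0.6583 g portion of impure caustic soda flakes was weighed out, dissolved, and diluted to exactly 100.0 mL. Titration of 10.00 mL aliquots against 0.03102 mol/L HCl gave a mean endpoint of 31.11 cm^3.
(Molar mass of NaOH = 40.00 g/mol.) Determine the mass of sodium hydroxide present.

NaOH + HCl → NaCl + H2O
n(HCl) per titration = 0.03111 × 0.03102 = 9.650 × 10^-4 mol
n(NaOH) in each aliquot = 9.650 × 10^-4 mol (1:1 ratio)
n(NaOH) in the whole flask = 9.650 × 10^-4 × 100.0/10.00 = 9.650 × 10^-3 mol
mass of NaOH = 9.650 × 10^-3 × 40.00 = 0.3860 g

0.3860 g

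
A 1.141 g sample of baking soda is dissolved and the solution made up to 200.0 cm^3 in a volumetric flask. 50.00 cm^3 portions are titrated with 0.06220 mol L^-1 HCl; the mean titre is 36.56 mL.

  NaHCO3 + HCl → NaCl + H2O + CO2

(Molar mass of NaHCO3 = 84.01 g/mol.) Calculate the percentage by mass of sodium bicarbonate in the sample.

n(HCl) per titration = 0.03656 × 0.06220 = 2.274 × 10^-3 mol
n(NaHCO3) in each aliquot = 2.274 × 10^-3 mol (1:1 ratio)
n(NaHCO3) in the whole flask = 2.274 × 10^-3 × 200.0/50.00 = 9.096 × 10^-3 mol
mass of NaHCO3 = 9.096 × 10^-3 × 84.01 = 0.7642 g
% NaHCO3 = 0.7642 / 1.141 × 100 = 66.97 %

66.97 %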